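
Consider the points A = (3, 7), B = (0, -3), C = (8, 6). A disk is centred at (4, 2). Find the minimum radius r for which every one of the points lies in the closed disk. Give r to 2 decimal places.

The required radius is the distance from (4, 2) to the farthest point.
Squared distances: 26, 41, 32.
Maximum is 41, attained at B.
r = √41 ≈ 6.40.

6.40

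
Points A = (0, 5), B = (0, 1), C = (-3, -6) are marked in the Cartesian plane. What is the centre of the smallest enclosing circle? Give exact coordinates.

(-1.5, -0.5)

Side lengths²: AB² = 16, AC² = 130, BC² = 58.
Since AC² = 130 ≥ 58 + 16 = 74, the angle opposite AC is not acute, so the smallest enclosing circle has AC as diameter.
Centre = midpoint of AC = (-1.5, -0.5), r² = 130/4 = 32.5.
Centre = (-1.5, -0.5).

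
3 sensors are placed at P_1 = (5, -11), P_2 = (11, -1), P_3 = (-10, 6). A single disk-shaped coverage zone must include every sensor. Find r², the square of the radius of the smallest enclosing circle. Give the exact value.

21845/162

Side lengths²: P_1P_2² = 136, P_1P_3² = 514, P_2P_3² = 490.
Since P_1P_3² = 514 < 490 + 136 = 626, the triangle is acute, so the smallest enclosing circle is the circumcircle.
Circumcentre = (-11/18, -5/6), r² = 21845/162.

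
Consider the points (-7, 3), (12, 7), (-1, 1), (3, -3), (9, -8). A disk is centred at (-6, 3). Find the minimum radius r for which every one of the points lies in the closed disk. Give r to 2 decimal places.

18.60

The required radius is the distance from (-6, 3) to the farthest point.
Squared distances: 1, 340, 29, 117, 346.
Maximum is 346, attained at (9, -8).
r = √346 ≈ 18.60.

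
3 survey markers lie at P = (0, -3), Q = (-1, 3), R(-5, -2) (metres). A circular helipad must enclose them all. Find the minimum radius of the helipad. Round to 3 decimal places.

Side lengths²: PQ² = 37, PR² = 26, QR² = 41.
Since QR² = 41 < 37 + 26 = 63, the triangle is acute, so the smallest enclosing circle is the circumcircle.
Circumcentre = (-119/58, -15/58), r² = 19721/1682.
r = √(19721/1682) ≈ 3.424.

3.424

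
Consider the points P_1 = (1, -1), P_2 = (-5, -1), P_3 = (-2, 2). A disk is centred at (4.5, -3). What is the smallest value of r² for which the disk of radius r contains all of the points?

The required radius is the distance from (4.5, -3) to the farthest point.
Squared distances: 16.25, 94.25, 67.25.
Maximum is 94.25, attained at P_2.

94.25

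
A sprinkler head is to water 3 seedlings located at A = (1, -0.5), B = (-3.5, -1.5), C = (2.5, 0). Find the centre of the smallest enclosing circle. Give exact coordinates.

Side lengths²: AB² = 21.25, AC² = 2.5, BC² = 38.25.
Since BC² = 38.25 ≥ 21.25 + 2.5 = 23.75, the angle opposite BC is not acute, so the smallest enclosing circle has BC as diameter.
Centre = midpoint of BC = (-0.5, -0.75), r² = 38.25/4 = 9.5625.
Centre = (-0.5, -0.75).

(-0.5, -0.75)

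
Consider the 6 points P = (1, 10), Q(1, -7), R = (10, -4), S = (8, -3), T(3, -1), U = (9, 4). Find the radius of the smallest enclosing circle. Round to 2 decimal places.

A smallest enclosing disk is always determined by at most three of the input points on its boundary.
The minimum enclosing circle is determined by three boundary points: P, Q, R.
Their circumcentre is (19/6, 1.5) with r² = 1385/18.
The farthest remaining point S is at distance² 785/18 ≤ 1385/18.
r = √(1385/18) ≈ 8.77.

8.77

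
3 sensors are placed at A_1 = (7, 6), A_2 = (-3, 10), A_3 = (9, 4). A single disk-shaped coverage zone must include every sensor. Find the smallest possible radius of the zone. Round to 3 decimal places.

Side lengths²: A_1A_2² = 116, A_1A_3² = 8, A_2A_3² = 180.
Since A_2A_3² = 180 ≥ 116 + 8 = 124, the angle opposite A_2A_3 is not acute, so the smallest enclosing circle has A_2A_3 as diameter.
Centre = midpoint of A_2A_3 = (3, 7), r² = 180/4 = 45.
r = √45 ≈ 6.708.

6.708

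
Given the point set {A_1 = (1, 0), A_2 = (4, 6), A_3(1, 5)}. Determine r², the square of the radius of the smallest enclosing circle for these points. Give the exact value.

Side lengths²: A_1A_2² = 45, A_1A_3² = 25, A_2A_3² = 10.
Since A_1A_2² = 45 ≥ 25 + 10 = 35, the angle opposite A_1A_2 is not acute, so the smallest enclosing circle has A_1A_2 as diameter.
Centre = midpoint of A_1A_2 = (2.5, 3), r² = 45/4 = 11.25.

11.25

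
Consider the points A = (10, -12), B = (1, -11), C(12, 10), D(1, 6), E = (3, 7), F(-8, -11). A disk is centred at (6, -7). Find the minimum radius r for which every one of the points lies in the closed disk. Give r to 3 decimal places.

The required radius is the distance from (6, -7) to the farthest point.
Squared distances: 41, 41, 325, 194, 205, 212.
Maximum is 325, attained at C.
r = √325 ≈ 18.028.

18.028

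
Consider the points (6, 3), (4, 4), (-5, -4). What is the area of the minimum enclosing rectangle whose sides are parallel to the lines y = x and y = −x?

36

In coordinates u = x + y, v = x − y the rectangle is axis-aligned; the map (x,y)→(u,v) scales areas by 2.
u-values: 9, 8, -9; range = 9 − (-9) = 18.
v-values: 3, 0, -1; range = 3 − (-1) = 4.
Area = (18 × 4) / 2 = 36.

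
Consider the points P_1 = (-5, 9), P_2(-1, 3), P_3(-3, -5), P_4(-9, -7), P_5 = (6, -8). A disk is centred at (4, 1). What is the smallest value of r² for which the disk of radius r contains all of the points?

233

The required radius is the distance from (4, 1) to the farthest point.
Squared distances: 145, 29, 85, 233, 85.
Maximum is 233, attained at P_4.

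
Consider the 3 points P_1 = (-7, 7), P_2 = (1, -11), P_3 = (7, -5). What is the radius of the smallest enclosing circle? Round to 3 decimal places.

9.878

Side lengths²: P_1P_2² = 388, P_1P_3² = 340, P_2P_3² = 72.
Since P_1P_2² = 388 < 340 + 72 = 412, the triangle is acute, so the smallest enclosing circle is the circumcircle.
Circumcentre = (-30/13, -22/13), r² = 16490/169.
r = √(16490/169) ≈ 9.878.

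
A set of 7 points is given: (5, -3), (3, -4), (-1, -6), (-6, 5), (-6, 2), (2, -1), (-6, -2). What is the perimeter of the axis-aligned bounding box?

44

Width = max x − min x = 5 − (-6) = 11.
Height = max y − min y = 5 − (-6) = 11.
Perimeter = 2(11 + 11) = 44.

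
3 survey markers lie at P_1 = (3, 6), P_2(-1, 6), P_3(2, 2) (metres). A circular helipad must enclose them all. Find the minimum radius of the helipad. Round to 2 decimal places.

Side lengths²: P_1P_2² = 16, P_1P_3² = 17, P_2P_3² = 25.
Since P_2P_3² = 25 < 17 + 16 = 33, the triangle is acute, so the smallest enclosing circle is the circumcircle.
Circumcentre = (1, 4.375), r² = 6.640625.
r = √(6.640625) ≈ 2.58.

2.58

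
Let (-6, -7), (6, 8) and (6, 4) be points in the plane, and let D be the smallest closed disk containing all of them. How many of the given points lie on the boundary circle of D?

Call the three points A, B, C in the order given.
Side lengths²: AB² = 369, AC² = 265, BC² = 16.
Since AB² = 369 ≥ 265 + 16 = 281, the angle opposite AB is not acute, so the smallest enclosing circle has AB as diameter.
Centre = midpoint of AB = (0, 0.5), r² = 369/4 = 92.25.
The points at distance exactly r from the centre are (-6, -7), (6, 8) — 2 points.

2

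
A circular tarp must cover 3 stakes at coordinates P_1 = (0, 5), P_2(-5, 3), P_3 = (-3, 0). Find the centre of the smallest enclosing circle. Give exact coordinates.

(-77/38, 107/38)

Side lengths²: P_1P_2² = 29, P_1P_3² = 34, P_2P_3² = 13.
Since P_1P_3² = 34 < 29 + 13 = 42, the triangle is acute, so the smallest enclosing circle is the circumcircle.
Circumcentre = (-77/38, 107/38), r² = 6409/722.
Centre = (-77/38, 107/38).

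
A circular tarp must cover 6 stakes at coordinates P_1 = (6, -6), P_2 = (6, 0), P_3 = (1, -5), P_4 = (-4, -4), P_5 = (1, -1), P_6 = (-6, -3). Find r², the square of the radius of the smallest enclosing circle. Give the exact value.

40.640625

The minimum enclosing circle is determined by three boundary points: P_1, P_2, P_6.
Their circumcentre is (0.375, -3) with r² = 40.640625.
The farthest remaining point P_4 is at distance² 20.140625 ≤ 40.640625.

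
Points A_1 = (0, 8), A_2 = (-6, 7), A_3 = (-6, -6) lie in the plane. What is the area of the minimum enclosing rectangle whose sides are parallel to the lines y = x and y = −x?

130

In coordinates u = x + y, v = x − y the rectangle is axis-aligned; the map (x,y)→(u,v) scales areas by 2.
u-values: 8, 1, -12; range = 8 − (-12) = 20.
v-values: -8, -13, 0; range = 0 − (-13) = 13.
Area = (20 × 13) / 2 = 130.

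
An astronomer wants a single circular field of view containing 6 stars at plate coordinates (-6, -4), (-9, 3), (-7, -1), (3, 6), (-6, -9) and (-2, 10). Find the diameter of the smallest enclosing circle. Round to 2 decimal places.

19.42

The minimum enclosing circle of a finite set is fixed by two of the points (as a diameter) or three (as a circumcircle).
The farthest pair is (-6, -9)–(-2, 10) with squared distance 377. The circle on this segment as diameter has centre (-4, 0.5) and r² = 377/4 = 94.25.
Check (-6, -4): distance² to centre = 24.25 ≤ 94.25, so it lies inside.
All remaining points lie in this disk, and no smaller disk contains both endpoints, so this is the minimum enclosing circle.
Diameter = 2r = 2√(94.25) ≈ 19.42.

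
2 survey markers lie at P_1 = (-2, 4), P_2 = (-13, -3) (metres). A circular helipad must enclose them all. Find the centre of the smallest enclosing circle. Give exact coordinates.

(-7.5, 0.5)

The smallest circle enclosing two points has them as diameter endpoints.
Centre = midpoint = (-7.5, 0.5); r² = |P_1P_2|²/4 = 170/4 = 42.5.
Centre = (-7.5, 0.5).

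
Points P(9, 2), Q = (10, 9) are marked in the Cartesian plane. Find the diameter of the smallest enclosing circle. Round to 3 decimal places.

The smallest circle enclosing two points has them as diameter endpoints.
Centre = midpoint = (9.5, 5.5); r² = |PQ|²/4 = 50/4 = 12.5.
Diameter = 2r = 2√(12.5) ≈ 7.071.

7.071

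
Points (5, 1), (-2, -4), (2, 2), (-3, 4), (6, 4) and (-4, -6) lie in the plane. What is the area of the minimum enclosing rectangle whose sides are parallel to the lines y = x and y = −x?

110

In coordinates u = x + y, v = x − y the rectangle is axis-aligned; the map (x,y)→(u,v) scales areas by 2.
u-values: 6, -6, 4, 1, 10, -10; range = 10 − (-10) = 20.
v-values: 4, 2, 0, -7, 2, 2; range = 4 − (-7) = 11.
Area = (20 × 11) / 2 = 110.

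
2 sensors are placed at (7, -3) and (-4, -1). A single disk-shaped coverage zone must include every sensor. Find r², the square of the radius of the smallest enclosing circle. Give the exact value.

The smallest circle enclosing two points has them as diameter endpoints.
Centre = midpoint = (1.5, -2); r² = |(7, -3)−(-4, -1)|²/4 = 125/4 = 31.25.

31.25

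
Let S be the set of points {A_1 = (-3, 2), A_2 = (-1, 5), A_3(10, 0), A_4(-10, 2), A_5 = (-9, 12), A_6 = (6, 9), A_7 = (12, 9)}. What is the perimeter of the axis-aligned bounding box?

Width = max x − min x = 12 − (-10) = 22.
Height = max y − min y = 12 − 0 = 12.
Perimeter = 2(22 + 12) = 68.

68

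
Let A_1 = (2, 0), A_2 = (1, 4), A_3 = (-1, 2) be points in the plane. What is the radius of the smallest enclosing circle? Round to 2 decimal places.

Side lengths²: A_1A_2² = 17, A_1A_3² = 13, A_2A_3² = 8.
Since A_1A_2² = 17 < 13 + 8 = 21, the triangle is acute, so the smallest enclosing circle is the circumcircle.
Circumcentre = (1.1, 1.9), r² = 4.42.
r = √(4.42) ≈ 2.10.

2.10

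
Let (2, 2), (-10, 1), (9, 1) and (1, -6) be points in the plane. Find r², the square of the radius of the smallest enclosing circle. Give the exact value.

The minimum enclosing circle of a finite set is fixed by two of the points (as a diameter) or three (as a circumcircle).
The farthest pair is (-10, 1)–(9, 1) with squared distance 361. The circle on this segment as diameter has centre (-0.5, 1) and r² = 361/4 = 90.25.
Check (2, 2): distance² to centre = 7.25 ≤ 90.25, so it lies inside.
All remaining points lie in this disk, and no smaller disk contains both endpoints, so this is the minimum enclosing circle.

90.25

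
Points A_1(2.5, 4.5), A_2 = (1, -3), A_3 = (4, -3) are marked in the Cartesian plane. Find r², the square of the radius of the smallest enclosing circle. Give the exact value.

15.21

Side lengths²: A_1A_2² = 58.5, A_1A_3² = 58.5, A_2A_3² = 9.
Since A_1A_3² = 58.5 < 58.5 + 9 = 67.5, the triangle is acute, so the smallest enclosing circle is the circumcircle.
Circumcentre = (2.5, 0.6), r² = 15.21.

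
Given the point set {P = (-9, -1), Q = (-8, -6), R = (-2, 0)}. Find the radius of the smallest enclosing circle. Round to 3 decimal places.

Side lengths²: PQ² = 26, PR² = 50, QR² = 72.
Since QR² = 72 < 50 + 26 = 76, the triangle is acute, so the smallest enclosing circle is the circumcircle.
Circumcentre = (-31/6, -17/6), r² = 325/18.
r = √(325/18) ≈ 4.249.

4.249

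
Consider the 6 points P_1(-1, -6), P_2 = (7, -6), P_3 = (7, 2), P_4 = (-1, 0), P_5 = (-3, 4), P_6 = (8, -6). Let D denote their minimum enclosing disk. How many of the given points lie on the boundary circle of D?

2

The minimum enclosing circle of a finite set is fixed by two of the points (as a diameter) or three (as a circumcircle).
The farthest pair is P_5–P_6 with squared distance 221. The circle on this segment as diameter has centre (2.5, -1) and r² = 221/4 = 55.25.
Check P_1: distance² to centre = 37.25 ≤ 55.25, so it lies inside.
All remaining points lie in this disk, and no smaller disk contains both endpoints, so this is the minimum enclosing circle.
The points at distance exactly r from the centre are P_5, P_6 — 2 points.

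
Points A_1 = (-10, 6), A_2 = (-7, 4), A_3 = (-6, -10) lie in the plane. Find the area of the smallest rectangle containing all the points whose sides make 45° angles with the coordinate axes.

130

In coordinates u = x + y, v = x − y the rectangle is axis-aligned; the map (x,y)→(u,v) scales areas by 2.
u-values: -4, -3, -16; range = -3 − (-16) = 13.
v-values: -16, -11, 4; range = 4 − (-16) = 20.
Area = (13 × 20) / 2 = 130.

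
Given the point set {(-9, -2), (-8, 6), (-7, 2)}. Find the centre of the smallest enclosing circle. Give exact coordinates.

Call the three points A, B, C in the order given.
Side lengths²: AB² = 65, AC² = 20, BC² = 17.
Since AB² = 65 ≥ 20 + 17 = 37, the angle opposite AB is not acute, so the smallest enclosing circle has AB as diameter.
Centre = midpoint of AB = (-8.5, 2), r² = 65/4 = 16.25.
Centre = (-8.5, 2).

(-8.5, 2)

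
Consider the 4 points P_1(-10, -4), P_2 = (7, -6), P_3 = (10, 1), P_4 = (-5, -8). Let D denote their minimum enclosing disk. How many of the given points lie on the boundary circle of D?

2

A smallest enclosing disk is always determined by at most three of the input points on its boundary.
The farthest pair is P_1–P_3 with squared distance 425. The circle on this segment as diameter has centre (0, -1.5) and r² = 425/4 = 106.25.
Check P_2: distance² to centre = 69.25 ≤ 106.25, so it lies inside.
All remaining points lie in this disk, and no smaller disk contains both endpoints, so this is the minimum enclosing circle.
The points at distance exactly r from the centre are P_1, P_3 — 2 points.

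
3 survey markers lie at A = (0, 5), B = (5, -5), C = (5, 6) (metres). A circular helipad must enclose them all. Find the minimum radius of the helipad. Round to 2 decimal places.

5.70

Side lengths²: AB² = 125, AC² = 26, BC² = 121.
Since AB² = 125 < 121 + 26 = 147, the triangle is acute, so the smallest enclosing circle is the circumcircle.
Circumcentre = (3.5, 0.5), r² = 32.5.
r = √(32.5) ≈ 5.70.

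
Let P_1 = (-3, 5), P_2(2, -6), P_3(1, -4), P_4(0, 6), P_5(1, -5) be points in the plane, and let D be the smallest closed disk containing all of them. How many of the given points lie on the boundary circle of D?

3

A smallest enclosing disk is always determined by at most three of the input points on its boundary.
The minimum enclosing circle is determined by three boundary points: P_1, P_2, P_4.
Their circumcentre is (7/19, -2/19) with r² = 13505/361.
The farthest remaining point P_5 is at distance² 8793/361 ≤ 13505/361.
The points at distance exactly r from the centre are P_1, P_2, P_4 — 3 points.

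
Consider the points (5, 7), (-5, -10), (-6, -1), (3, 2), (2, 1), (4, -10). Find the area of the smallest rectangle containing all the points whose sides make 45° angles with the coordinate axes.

256.5

In coordinates u = x + y, v = x − y the rectangle is axis-aligned; the map (x,y)→(u,v) scales areas by 2.
u-values: 12, -15, -7, 5, 3, -6; range = 12 − (-15) = 27.
v-values: -2, 5, -5, 1, 1, 14; range = 14 − (-5) = 19.
Area = (27 × 19) / 2 = 256.5.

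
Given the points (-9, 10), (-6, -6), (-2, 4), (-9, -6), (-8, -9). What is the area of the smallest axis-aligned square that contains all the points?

361

The bounding box has width 7 and height 19.
An axis-aligned square enclosing the set must have side ≥ max(width, height).
So the minimum side is max(7, 19) = 19.
Area = 19² = 361.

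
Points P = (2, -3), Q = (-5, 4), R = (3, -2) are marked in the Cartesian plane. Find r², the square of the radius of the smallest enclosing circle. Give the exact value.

25

Side lengths²: PQ² = 98, PR² = 2, QR² = 100.
Since QR² = 100 ≥ 98 + 2 = 100, the angle opposite QR is not acute, so the smallest enclosing circle has QR as diameter.
Centre = midpoint of QR = (-1, 1), r² = 100/4 = 25.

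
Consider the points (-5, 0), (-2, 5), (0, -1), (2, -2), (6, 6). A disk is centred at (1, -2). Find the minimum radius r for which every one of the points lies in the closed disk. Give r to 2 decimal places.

9.43

The required radius is the distance from (1, -2) to the farthest point.
Squared distances: 40, 58, 2, 1, 89.
Maximum is 89, attained at (6, 6).
r = √89 ≈ 9.43.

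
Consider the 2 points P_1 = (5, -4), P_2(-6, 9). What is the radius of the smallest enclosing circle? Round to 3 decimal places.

8.515

The smallest circle enclosing two points has them as diameter endpoints.
Centre = midpoint = (-0.5, 2.5); r² = |P_1P_2|²/4 = 290/4 = 72.5.
r = √(72.5) ≈ 8.515.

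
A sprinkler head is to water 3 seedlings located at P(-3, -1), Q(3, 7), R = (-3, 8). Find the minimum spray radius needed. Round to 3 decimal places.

Side lengths²: PQ² = 100, PR² = 81, QR² = 37.
Since PQ² = 100 < 81 + 37 = 118, the triangle is acute, so the smallest enclosing circle is the circumcircle.
Circumcentre = (-2/3, 3.5), r² = 925/36.
r = √(925/36) ≈ 5.069.

5.069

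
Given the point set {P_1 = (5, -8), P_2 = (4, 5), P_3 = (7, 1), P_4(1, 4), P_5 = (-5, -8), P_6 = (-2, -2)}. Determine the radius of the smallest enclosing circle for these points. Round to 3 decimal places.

7.929

By Welzl's lemma the MEC is supported by two points (diametrically opposite) or three points (on a circumcircle).
The minimum enclosing circle is determined by three boundary points: P_1, P_2, P_5.
Their circumcentre is (0, -24/13) with r² = 10625/169.
The farthest remaining point P_3 is at distance² 9650/169 ≤ 10625/169.
r = √(10625/169) ≈ 7.929.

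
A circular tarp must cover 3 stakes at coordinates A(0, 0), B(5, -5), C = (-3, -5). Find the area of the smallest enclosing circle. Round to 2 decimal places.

53.41

Side lengths²: AB² = 50, AC² = 34, BC² = 64.
Since BC² = 64 < 50 + 34 = 84, the triangle is acute, so the smallest enclosing circle is the circumcircle.
Circumcentre = (1, -4), r² = 17.
Area = π·r² = π·17 ≈ 53.41.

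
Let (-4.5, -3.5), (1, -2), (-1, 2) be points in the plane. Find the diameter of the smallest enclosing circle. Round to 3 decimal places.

6.648

Call the three points A, B, C in the order given.
Side lengths²: AB² = 32.5, AC² = 42.5, BC² = 20.
Since AC² = 42.5 < 32.5 + 20 = 52.5, the triangle is acute, so the smallest enclosing circle is the circumcircle.
Circumcentre = (-2.2, -1.1), r² = 11.05.
Diameter = 2r = 2√(11.05) ≈ 6.648.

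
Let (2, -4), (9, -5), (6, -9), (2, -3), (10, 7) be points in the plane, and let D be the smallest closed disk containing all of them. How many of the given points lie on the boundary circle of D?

By Welzl's lemma the MEC is supported by two points (diametrically opposite) or three points (on a circumcircle).
The farthest pair is (6, -9)–(10, 7) with squared distance 272. The circle on this segment as diameter has centre (8, -1) and r² = 272/4 = 68.
Check (2, -4): distance² to centre = 45 ≤ 68, so it lies inside.
All remaining points lie in this disk, and no smaller disk contains both endpoints, so this is the minimum enclosing circle.
The points at distance exactly r from the centre are (6, -9), (10, 7) — 2 points.

2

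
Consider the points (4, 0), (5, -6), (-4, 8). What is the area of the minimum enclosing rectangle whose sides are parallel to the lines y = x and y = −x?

In coordinates u = x + y, v = x − y the rectangle is axis-aligned; the map (x,y)→(u,v) scales areas by 2.
u-values: 4, -1, 4; range = 4 − (-1) = 5.
v-values: 4, 11, -12; range = 11 − (-12) = 23.
Area = (5 × 23) / 2 = 57.5.

57.5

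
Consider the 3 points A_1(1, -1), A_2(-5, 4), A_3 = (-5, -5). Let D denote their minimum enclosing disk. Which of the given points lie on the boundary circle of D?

A_1, A_2, A_3

Side lengths²: A_1A_2² = 61, A_1A_3² = 52, A_2A_3² = 81.
Since A_2A_3² = 81 < 61 + 52 = 113, the triangle is acute, so the smallest enclosing circle is the circumcircle.
Circumcentre = (-11/3, -0.5), r² = 793/36.
The points at distance exactly r from the centre are A_1, A_2, A_3 — 3 points.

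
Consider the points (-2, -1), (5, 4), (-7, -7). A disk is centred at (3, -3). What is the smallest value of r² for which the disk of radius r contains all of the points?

116

The required radius is the distance from (3, -3) to the farthest point.
Squared distances: 29, 53, 116.
Maximum is 116, attained at (-7, -7).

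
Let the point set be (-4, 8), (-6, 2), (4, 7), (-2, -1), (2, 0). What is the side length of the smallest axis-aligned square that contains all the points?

10

The bounding box has width 10 and height 9.
An axis-aligned square enclosing the set must have side ≥ max(width, height).
So the minimum side is max(10, 9) = 10.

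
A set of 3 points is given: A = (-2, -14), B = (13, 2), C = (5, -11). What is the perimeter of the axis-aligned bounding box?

62

Width = max x − min x = 13 − (-2) = 15.
Height = max y − min y = 2 − (-14) = 16.
Perimeter = 2(15 + 16) = 62.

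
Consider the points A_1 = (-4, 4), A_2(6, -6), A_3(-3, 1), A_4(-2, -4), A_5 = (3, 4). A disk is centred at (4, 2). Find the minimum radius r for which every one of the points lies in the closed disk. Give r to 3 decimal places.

The required radius is the distance from (4, 2) to the farthest point.
Squared distances: 68, 68, 50, 72, 5.
Maximum is 72, attained at A_4.
r = √72 ≈ 8.485.

8.485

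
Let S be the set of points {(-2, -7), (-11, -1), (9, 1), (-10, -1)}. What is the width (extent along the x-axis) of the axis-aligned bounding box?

20

max x = 9, min x = -11, so width = 20.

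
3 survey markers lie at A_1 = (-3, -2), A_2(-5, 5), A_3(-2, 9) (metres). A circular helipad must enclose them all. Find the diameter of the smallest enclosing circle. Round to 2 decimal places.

11.05

Side lengths²: A_1A_2² = 53, A_1A_3² = 122, A_2A_3² = 25.
Since A_1A_3² = 122 ≥ 53 + 25 = 78, the angle opposite A_1A_3 is not acute, so the smallest enclosing circle has A_1A_3 as diameter.
Centre = midpoint of A_1A_3 = (-2.5, 3.5), r² = 122/4 = 30.5.
Diameter = 2r = 2√(30.5) ≈ 11.05.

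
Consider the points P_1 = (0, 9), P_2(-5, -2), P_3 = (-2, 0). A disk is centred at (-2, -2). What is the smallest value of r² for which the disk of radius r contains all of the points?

125

The required radius is the distance from (-2, -2) to the farthest point.
Squared distances: 125, 9, 4.
Maximum is 125, attained at P_1.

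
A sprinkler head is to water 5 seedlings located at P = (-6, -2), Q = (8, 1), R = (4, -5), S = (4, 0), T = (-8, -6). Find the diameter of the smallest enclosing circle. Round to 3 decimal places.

17.464

The minimum enclosing circle of a finite set is fixed by two of the points (as a diameter) or three (as a circumcircle).
The farthest pair is Q–T with squared distance 305. The circle on this segment as diameter has centre (0, -2.5) and r² = 305/4 = 76.25.
Check P: distance² to centre = 36.25 ≤ 76.25, so it lies inside.
All remaining points lie in this disk, and no smaller disk contains both endpoints, so this is the minimum enclosing circle.
Diameter = 2r = 2√(76.25) ≈ 17.464.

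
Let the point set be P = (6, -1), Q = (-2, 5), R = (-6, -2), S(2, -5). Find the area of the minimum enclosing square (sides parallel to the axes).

The bounding box has width 12 and height 10.
An axis-aligned square enclosing the set must have side ≥ max(width, height).
So the minimum side is max(12, 10) = 12.
Area = 12² = 144.

144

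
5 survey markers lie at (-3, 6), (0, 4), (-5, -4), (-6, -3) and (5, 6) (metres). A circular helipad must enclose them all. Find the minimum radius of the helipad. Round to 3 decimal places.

7.106

A smallest enclosing disk is always determined by at most three of the input points on its boundary.
The farthest pair is (-6, -3)–(5, 6) with squared distance 202. The circle on this segment as diameter has centre (-0.5, 1.5) and r² = 202/4 = 50.5.
Check (-3, 6): distance² to centre = 26.5 ≤ 50.5, so it lies inside.
All remaining points lie in this disk, and no smaller disk contains both endpoints, so this is the minimum enclosing circle.
r = √(50.5) ≈ 7.106.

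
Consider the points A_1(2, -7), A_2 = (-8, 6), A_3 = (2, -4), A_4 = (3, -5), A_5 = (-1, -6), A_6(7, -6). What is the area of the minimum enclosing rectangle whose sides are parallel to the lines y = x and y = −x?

108

In coordinates u = x + y, v = x − y the rectangle is axis-aligned; the map (x,y)→(u,v) scales areas by 2.
u-values: -5, -2, -2, -2, -7, 1; range = 1 − (-7) = 8.
v-values: 9, -14, 6, 8, 5, 13; range = 13 − (-14) = 27.
Area = (8 × 27) / 2 = 108.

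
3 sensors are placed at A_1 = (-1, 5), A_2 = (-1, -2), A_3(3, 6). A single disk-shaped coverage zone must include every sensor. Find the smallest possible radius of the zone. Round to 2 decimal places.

4.47

Side lengths²: A_1A_2² = 49, A_1A_3² = 17, A_2A_3² = 80.
Since A_2A_3² = 80 ≥ 49 + 17 = 66, the angle opposite A_2A_3 is not acute, so the smallest enclosing circle has A_2A_3 as diameter.
Centre = midpoint of A_2A_3 = (1, 2), r² = 80/4 = 20.
r = √20 ≈ 4.47.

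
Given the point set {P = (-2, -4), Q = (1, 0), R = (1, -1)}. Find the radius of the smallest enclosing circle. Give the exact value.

Side lengths²: PQ² = 25, PR² = 18, QR² = 1.
Since PQ² = 25 ≥ 18 + 1 = 19, the angle opposite PQ is not acute, so the smallest enclosing circle has PQ as diameter.
Centre = midpoint of PQ = (-0.5, -2), r² = 25/4 = 6.25.
r = √(6.25) = 2.5.

2.5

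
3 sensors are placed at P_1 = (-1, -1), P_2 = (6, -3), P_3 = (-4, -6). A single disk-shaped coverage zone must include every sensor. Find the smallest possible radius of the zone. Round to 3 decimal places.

5.220

Side lengths²: P_1P_2² = 53, P_1P_3² = 34, P_2P_3² = 109.
Since P_2P_3² = 109 ≥ 53 + 34 = 87, the angle opposite P_2P_3 is not acute, so the smallest enclosing circle has P_2P_3 as diameter.
Centre = midpoint of P_2P_3 = (1, -4.5), r² = 109/4 = 27.25.
r = √(27.25) ≈ 5.220.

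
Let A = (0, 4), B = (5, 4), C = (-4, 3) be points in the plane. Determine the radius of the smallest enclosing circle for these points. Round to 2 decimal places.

Side lengths²: AB² = 25, AC² = 17, BC² = 82.
Since BC² = 82 ≥ 25 + 17 = 42, the angle opposite BC is not acute, so the smallest enclosing circle has BC as diameter.
Centre = midpoint of BC = (0.5, 3.5), r² = 82/4 = 20.5.
r = √(20.5) ≈ 4.53.

4.53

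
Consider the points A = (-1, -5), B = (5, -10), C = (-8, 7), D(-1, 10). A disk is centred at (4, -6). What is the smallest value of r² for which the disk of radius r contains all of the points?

The required radius is the distance from (4, -6) to the farthest point.
Squared distances: 26, 17, 313, 281.
Maximum is 313, attained at C.

313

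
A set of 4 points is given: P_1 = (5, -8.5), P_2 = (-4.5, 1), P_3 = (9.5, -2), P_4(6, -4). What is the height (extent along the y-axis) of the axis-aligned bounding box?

max y = 1, min y = -8.5, so height = 9.5.

9.5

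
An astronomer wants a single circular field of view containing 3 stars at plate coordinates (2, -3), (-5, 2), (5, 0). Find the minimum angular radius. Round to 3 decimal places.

5.099

Call the three points A, B, C in the order given.
Side lengths²: AB² = 74, AC² = 18, BC² = 104.
Since BC² = 104 ≥ 74 + 18 = 92, the angle opposite BC is not acute, so the smallest enclosing circle has BC as diameter.
Centre = midpoint of BC = (0, 1), r² = 104/4 = 26.
r = √26 ≈ 5.099.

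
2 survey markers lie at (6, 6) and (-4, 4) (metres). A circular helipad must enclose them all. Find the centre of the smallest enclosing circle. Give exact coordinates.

The smallest circle enclosing two points has them as diameter endpoints.
Centre = midpoint = (1, 5); r² = |(6, 6)−(-4, 4)|²/4 = 104/4 = 26.
Centre = (1, 5).

(1, 5)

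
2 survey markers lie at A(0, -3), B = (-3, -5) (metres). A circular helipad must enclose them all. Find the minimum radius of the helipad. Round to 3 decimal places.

1.803

The smallest circle enclosing two points has them as diameter endpoints.
Centre = midpoint = (-1.5, -4); r² = |AB|²/4 = 13/4 = 3.25.
r = √(3.25) ≈ 1.803.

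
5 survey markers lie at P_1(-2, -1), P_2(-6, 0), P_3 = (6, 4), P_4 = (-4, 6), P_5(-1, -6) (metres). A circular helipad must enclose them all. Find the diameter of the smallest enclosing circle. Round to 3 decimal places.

13.507

The minimum enclosing circle of a finite set is fixed by two of the points (as a diameter) or three (as a circumcircle).
The minimum enclosing circle is determined by three boundary points: P_3, P_4, P_5.
Their circumcentre is (5/38, 25/38) with r² = 32929/722.
The farthest remaining point P_2 is at distance² 27457/722 ≤ 32929/722.
Diameter = 2r = 2√(32929/722) ≈ 13.507.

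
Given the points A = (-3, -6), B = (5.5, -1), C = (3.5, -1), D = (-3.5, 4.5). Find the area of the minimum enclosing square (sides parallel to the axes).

The bounding box has width 9 and height 10.5.
An axis-aligned square enclosing the set must have side ≥ max(width, height).
So the minimum side is max(9, 10.5) = 10.5.
Area = 10.5² = 110.25.

110.25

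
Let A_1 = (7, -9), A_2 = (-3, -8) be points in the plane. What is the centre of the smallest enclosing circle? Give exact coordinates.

(2, -8.5)

The smallest circle enclosing two points has them as diameter endpoints.
Centre = midpoint = (2, -8.5); r² = |A_1A_2|²/4 = 101/4 = 25.25.
Centre = (2, -8.5).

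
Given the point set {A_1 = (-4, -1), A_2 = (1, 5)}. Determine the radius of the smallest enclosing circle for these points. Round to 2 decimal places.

The smallest circle enclosing two points has them as diameter endpoints.
Centre = midpoint = (-1.5, 2); r² = |A_1A_2|²/4 = 61/4 = 15.25.
r = √(15.25) ≈ 3.91.

3.91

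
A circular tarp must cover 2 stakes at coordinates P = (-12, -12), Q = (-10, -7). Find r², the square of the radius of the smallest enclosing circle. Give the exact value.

The smallest circle enclosing two points has them as diameter endpoints.
Centre = midpoint = (-11, -9.5); r² = |PQ|²/4 = 29/4 = 7.25.

7.25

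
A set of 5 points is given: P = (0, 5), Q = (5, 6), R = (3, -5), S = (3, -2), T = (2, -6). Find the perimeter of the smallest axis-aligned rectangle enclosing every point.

34

Width = max x − min x = 5 − 0 = 5.
Height = max y − min y = 6 − (-6) = 12.
Perimeter = 2(5 + 12) = 34.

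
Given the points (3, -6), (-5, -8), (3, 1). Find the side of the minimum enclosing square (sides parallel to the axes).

The bounding box has width 8 and height 9.
An axis-aligned square enclosing the set must have side ≥ max(width, height).
So the minimum side is max(8, 9) = 9.

9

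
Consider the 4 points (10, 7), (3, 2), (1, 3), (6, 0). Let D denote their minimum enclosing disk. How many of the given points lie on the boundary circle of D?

The minimum enclosing circle of a finite set is fixed by two of the points (as a diameter) or three (as a circumcircle).
The minimum enclosing circle is determined by three boundary points: (10, 7), (1, 3), (6, 0).
Their circumcentre is (521/94, 461/94) with r² = 107185/4418.
The farthest remaining point (3, 2) is at distance² 65825/4418 ≤ 107185/4418.
The points at distance exactly r from the centre are (10, 7), (1, 3), (6, 0) — 3 points.

3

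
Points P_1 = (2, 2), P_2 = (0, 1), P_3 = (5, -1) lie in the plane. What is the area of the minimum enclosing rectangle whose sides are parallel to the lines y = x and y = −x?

10.5

In coordinates u = x + y, v = x − y the rectangle is axis-aligned; the map (x,y)→(u,v) scales areas by 2.
u-values: 4, 1, 4; range = 4 − 1 = 3.
v-values: 0, -1, 6; range = 6 − (-1) = 7.
Area = (3 × 7) / 2 = 10.5.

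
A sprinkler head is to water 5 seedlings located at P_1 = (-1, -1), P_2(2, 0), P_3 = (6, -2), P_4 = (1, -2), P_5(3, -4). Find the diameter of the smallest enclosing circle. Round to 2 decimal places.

7.07

By Welzl's lemma the MEC is supported by two points (diametrically opposite) or three points (on a circumcircle).
The farthest pair is P_1–P_3 with squared distance 50. The circle on this segment as diameter has centre (2.5, -1.5) and r² = 50/4 = 12.5.
Check P_2: distance² to centre = 2.5 ≤ 12.5, so it lies inside.
All remaining points lie in this disk, and no smaller disk contains both endpoints, so this is the minimum enclosing circle.
Diameter = 2r = 2√(12.5) ≈ 7.07.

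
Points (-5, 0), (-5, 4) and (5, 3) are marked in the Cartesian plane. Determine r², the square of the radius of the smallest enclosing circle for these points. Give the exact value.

Call the three points A, B, C in the order given.
Side lengths²: AB² = 16, AC² = 109, BC² = 101.
Since AC² = 109 < 101 + 16 = 117, the triangle is acute, so the smallest enclosing circle is the circumcircle.
Circumcentre = (-0.15, 2), r² = 27.5225.

27.5225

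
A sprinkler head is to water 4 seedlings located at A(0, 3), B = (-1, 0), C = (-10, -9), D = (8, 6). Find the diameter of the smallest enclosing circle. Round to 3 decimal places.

By Welzl's lemma the MEC is supported by two points (diametrically opposite) or three points (on a circumcircle).
The farthest pair is C–D with squared distance 549. The circle on this segment as diameter has centre (-1, -1.5) and r² = 549/4 = 137.25.
Check A: distance² to centre = 21.25 ≤ 137.25, so it lies inside.
All remaining points lie in this disk, and no smaller disk contains both endpoints, so this is the minimum enclosing circle.
Diameter = 2r = 2√(137.25) ≈ 23.431.

23.431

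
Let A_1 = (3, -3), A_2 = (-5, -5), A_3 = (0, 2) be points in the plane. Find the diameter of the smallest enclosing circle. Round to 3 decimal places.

8.992

Side lengths²: A_1A_2² = 68, A_1A_3² = 34, A_2A_3² = 74.
Since A_2A_3² = 74 < 68 + 34 = 102, the triangle is acute, so the smallest enclosing circle is the circumcircle.
Circumcentre = (-33/23, -52/23), r² = 10693/529.
Diameter = 2r = 2√(10693/529) ≈ 8.992.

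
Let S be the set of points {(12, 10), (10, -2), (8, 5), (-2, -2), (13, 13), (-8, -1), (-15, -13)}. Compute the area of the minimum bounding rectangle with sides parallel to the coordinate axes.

x ranges over [-15, 13], width 28.
y ranges over [-13, 13], height 26.
Area = 28 × 26 = 728.

728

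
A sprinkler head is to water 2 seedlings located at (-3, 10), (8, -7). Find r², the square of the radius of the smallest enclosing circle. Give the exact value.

102.5

The smallest circle enclosing two points has them as diameter endpoints.
Centre = midpoint = (2.5, 1.5); r² = |(-3, 10)−(8, -7)|²/4 = 410/4 = 102.5.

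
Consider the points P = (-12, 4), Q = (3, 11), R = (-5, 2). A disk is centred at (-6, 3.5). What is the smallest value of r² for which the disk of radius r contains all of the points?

137.25

The required radius is the distance from (-6, 3.5) to the farthest point.
Squared distances: 36.25, 137.25, 3.25.
Maximum is 137.25, attained at Q.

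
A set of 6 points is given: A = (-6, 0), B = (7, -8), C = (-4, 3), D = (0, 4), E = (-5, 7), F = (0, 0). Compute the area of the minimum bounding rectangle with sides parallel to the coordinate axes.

195

x ranges over [-6, 7], width 13.
y ranges over [-8, 7], height 15.
Area = 13 × 15 = 195.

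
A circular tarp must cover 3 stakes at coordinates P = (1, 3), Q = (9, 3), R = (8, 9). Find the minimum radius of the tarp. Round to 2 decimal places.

Side lengths²: PQ² = 64, PR² = 85, QR² = 37.
Since PR² = 85 < 64 + 37 = 101, the triangle is acute, so the smallest enclosing circle is the circumcircle.
Circumcentre = (5, 65/12), r² = 3145/144.
r = √(3145/144) ≈ 4.67.

4.67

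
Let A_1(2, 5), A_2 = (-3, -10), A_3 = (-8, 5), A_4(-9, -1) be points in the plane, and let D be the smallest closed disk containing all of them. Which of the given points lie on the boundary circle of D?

A_1, A_2, A_3

By Welzl's lemma the MEC is supported by two points (diametrically opposite) or three points (on a circumcircle).
The minimum enclosing circle is determined by three boundary points: A_1, A_2, A_3.
Their circumcentre is (-3, -5/3) with r² = 625/9.
The farthest remaining point A_4 is at distance² 328/9 ≤ 625/9.
The points at distance exactly r from the centre are A_1, A_2, A_3 — 3 points.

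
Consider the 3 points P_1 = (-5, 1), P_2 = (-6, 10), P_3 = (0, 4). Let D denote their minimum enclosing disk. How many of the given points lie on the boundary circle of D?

3

Side lengths²: P_1P_2² = 82, P_1P_3² = 34, P_2P_3² = 72.
Since P_1P_2² = 82 < 72 + 34 = 106, the triangle is acute, so the smallest enclosing circle is the circumcircle.
Circumcentre = (-4.375, 5.625), r² = 21.78125.
The points at distance exactly r from the centre are P_1, P_2, P_3 — 3 points.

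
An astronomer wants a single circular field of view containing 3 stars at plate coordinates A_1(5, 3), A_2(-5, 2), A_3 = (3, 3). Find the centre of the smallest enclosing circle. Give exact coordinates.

Side lengths²: A_1A_2² = 101, A_1A_3² = 4, A_2A_3² = 65.
Since A_1A_2² = 101 ≥ 65 + 4 = 69, the angle opposite A_1A_2 is not acute, so the smallest enclosing circle has A_1A_2 as diameter.
Centre = midpoint of A_1A_2 = (0, 2.5), r² = 101/4 = 25.25.
Centre = (0, 2.5).

(0, 2.5)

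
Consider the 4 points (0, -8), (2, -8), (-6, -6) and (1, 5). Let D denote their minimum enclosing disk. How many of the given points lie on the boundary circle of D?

A smallest enclosing disk is always determined by at most three of the input points on its boundary.
The minimum enclosing circle is determined by three boundary points: (2, -8), (-6, -6), (1, 5).
Their circumcentre is (-2/3, -5/3) with r² = 425/9.
The farthest remaining point (0, -8) is at distance² 365/9 ≤ 425/9.
The points at distance exactly r from the centre are (2, -8), (-6, -6), (1, 5) — 3 points.

3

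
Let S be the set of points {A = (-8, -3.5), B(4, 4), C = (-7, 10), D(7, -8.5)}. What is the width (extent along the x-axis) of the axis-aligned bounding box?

15

max x = 7, min x = -8, so width = 15.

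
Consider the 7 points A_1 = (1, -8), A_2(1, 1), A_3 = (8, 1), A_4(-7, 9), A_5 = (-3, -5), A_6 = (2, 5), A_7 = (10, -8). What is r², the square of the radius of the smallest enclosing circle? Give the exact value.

144.5

A smallest enclosing disk is always determined by at most three of the input points on its boundary.
The farthest pair is A_4–A_7 with squared distance 578. The circle on this segment as diameter has centre (1.5, 0.5) and r² = 578/4 = 144.5.
Check A_1: distance² to centre = 72.5 ≤ 144.5, so it lies inside.
All remaining points lie in this disk, and no smaller disk contains both endpoints, so this is the minimum enclosing circle.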